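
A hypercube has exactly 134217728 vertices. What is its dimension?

2^n = 134217728 ⇒ n = log_2(134217728) = 27.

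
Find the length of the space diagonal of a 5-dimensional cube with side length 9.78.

The space diagonal of an n-cube of side s is s√n. Here 9.78·√5 ≈ 21.8687.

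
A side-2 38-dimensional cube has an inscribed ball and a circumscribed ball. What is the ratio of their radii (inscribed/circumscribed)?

Ratio = (s/2)/(s√38/2) = 38^(-1/2) ≈ 0.162221.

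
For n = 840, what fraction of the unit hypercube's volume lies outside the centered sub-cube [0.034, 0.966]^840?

Shell fraction = 1 - (1-0.068)^840 ≈ 1 - 2.039e-26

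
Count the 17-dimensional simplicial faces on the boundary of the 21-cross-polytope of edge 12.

Each 17-face is the convex hull of 18 vertices, one chosen as ±e_i from each of 18 distinct axes: 2^18·C(21,18) = 348651520.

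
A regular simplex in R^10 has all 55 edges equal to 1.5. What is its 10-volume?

Volume = 1.5^10 · √(11/2^10) / 10! ≈ 1.64701e-06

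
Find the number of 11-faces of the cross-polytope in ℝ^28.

Number of 11-faces = 2^(11+1) · C(28,11+1) = 4096 · 30421755 = 124607508480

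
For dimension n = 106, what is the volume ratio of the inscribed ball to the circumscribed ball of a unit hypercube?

V_in/V_out = n^(-n/2) = 106^(-106/2) ≈ 4.55816e-108.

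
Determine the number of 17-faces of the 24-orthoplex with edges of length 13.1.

f_17(24-orthoplex) = 2^18 · (24 choose 18) = 35283533824.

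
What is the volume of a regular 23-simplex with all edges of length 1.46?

For a regular n-simplex with edge a, V = (a^n / n!)·√((n+1)/2^n). With a=1.46, n=23: V ≈ 3.9435e-22.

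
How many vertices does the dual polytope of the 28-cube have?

The vertices are ±e_1, ..., ±e_28, so there are 2·28 = 56.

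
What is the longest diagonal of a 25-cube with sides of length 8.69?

Diagonal = √25 · 8.69 = 43.45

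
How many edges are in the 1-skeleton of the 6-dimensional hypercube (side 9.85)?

Each of the 2^6 = 64 vertices has degree 6; total edges = 6·2^6/2 = 192.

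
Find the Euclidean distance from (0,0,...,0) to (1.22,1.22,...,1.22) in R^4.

d = √(1.22² + 1.22² + ... + 1.22²) [4 terms] = √(4·1.22²) = 1.22√4 = 2.44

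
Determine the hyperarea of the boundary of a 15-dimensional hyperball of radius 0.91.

|∂B_15(0.91)| ≈ 1.52792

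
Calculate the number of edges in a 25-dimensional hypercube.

Number of 1-faces = C(25,1)·2^(25-1) = 25·16777216 = 419430400.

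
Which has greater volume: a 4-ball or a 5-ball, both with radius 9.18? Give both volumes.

V_4(9.18) ≈ 35046.2. V_5(9.18) ≈ 343172. The 5-ball is larger.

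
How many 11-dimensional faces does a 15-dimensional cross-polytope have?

An n-cross-polytope has 2^(k+1)·C(n,k+1) k-faces. Here 2^12·C(15,12) = 4096·455 = 1863680.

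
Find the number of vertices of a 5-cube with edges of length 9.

Number of vertices = 2^5 = 32.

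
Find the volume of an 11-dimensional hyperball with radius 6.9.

V_11(6.9) = π^(11/2) · (6.9)^11 / Γ(11/2 + 1) ≈ 3.18013e+09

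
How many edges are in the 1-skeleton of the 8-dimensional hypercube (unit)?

Number of 1-faces = C(8,1)·2^(8-1) = 8·128 = 1024.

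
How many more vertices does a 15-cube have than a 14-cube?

The 15-cube has 2^15 = 32768 vertices. The 14-cube has 2^14 = 16384 vertices. Difference: 32768 - 16384 = 16384.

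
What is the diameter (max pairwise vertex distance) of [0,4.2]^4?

Diagonal = √4 · 4.2 = 8.4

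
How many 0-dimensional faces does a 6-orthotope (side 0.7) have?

An n-cube has C(n,k)·2^(n-k) k-faces. Here C(6,0)·2^6 = 1·64 = 64.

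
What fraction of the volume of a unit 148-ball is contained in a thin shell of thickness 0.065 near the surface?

1 - (1-0.065)^148 ≈ 0.999952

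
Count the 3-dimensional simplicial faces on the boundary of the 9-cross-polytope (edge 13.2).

f_3(9-orthoplex) = 2^4 · (9 choose 4) = 2016.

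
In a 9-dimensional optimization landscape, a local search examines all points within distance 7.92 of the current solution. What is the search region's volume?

Volume = π^{9/2}·(7.92)^9/Γ(11/2) ≈ 4.04431e+08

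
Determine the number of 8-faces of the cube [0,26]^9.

Number of 8-faces = C(9,8) · 2^(9-8) = 9 · 2 = 18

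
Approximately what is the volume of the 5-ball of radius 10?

V_5(10) = π^(5/2) · (10)^5 / Γ(5/2 + 1) = 160000·π^2/3 ≈ 526379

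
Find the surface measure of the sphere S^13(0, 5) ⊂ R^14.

S = n·V_n(r)/r = 14·V_14(5)/5 (volume-to-surface relation), giving 244140625·π^7/72 ≈ 1.02413e+10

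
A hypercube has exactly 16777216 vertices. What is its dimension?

The n-cube has 2^n vertices, and 16777216 = 2^24, so n = 24.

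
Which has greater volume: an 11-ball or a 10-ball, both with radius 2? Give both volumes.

V_11(2) ≈ 3858.64. V_10(2) ≈ 2611.37. The 11-ball is larger.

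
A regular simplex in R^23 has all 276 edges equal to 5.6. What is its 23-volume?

Volume = 5.6^23 · √(24/2^23) / 23! ≈ 1.05704e-08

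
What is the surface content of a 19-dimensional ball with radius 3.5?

S_19(3.5) = 2·π^(19/2)·(3.5)^18 / Γ(19/2) = 232630513987207·π^9/1260230400 ≈ 5.50257e+09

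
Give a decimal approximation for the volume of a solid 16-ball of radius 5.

Volume = π^{16/2}·(5)^16/Γ(9) = 30517578125·π^8/8064 ≈ 3.59086e+10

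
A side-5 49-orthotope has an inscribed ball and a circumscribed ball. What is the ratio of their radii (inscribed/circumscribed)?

r_in / r_out = (5/2) / (5√49/2) = 1/√49 ≈ 0.142857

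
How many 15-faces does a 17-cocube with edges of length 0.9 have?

f_15(17-orthoplex) = 2^16 · (17 choose 16) = 1114112.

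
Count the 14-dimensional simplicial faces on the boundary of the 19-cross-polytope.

Each 14-face is the convex hull of 15 vertices, one chosen as ±e_i from each of 15 distinct axes: 2^15·C(19,15) = 127008768.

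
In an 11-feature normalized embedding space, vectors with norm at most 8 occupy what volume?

V_11(8) = π^(11/2) · (8)^11 / Γ(11/2 + 1) = 549755813888·π^5/10395 ≈ 1.61843e+10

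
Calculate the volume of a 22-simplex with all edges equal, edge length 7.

For a regular n-simplex with edge a, V = (a^n / n!)·√((n+1)/2^n). With a=7, n=22: V ≈ 8.14562e-06.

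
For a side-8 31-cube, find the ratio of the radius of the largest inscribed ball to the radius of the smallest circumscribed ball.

r_in / r_out = (8/2) / (8√31/2) = 1/√31 ≈ 0.179605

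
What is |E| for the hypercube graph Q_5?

The 5-cube has n·2^(n-1) = 5·2^4 = 5·16 = 80 edges.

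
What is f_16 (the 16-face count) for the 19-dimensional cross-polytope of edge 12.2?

f_16(19-orthoplex) = 2^17 · (19 choose 17) = 22413312.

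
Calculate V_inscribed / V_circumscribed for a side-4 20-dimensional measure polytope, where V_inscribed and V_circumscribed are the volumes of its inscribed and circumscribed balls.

The radii are 4/2 and 4√20/2, so the volume ratio is (1/√20)^20 = 20^{-20/2} ≈ 9.76562e-14.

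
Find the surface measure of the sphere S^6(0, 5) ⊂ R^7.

S_7(5) = 2·π^(7/2)·(5)^6 / Γ(7/2) = 50000·π^3/3 ≈ 516771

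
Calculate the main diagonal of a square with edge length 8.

||(8,8,...,8)|| = √(2)·8 ≈ 11.3137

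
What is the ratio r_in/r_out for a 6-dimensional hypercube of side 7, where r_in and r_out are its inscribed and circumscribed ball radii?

r_in / r_out = (7/2) / (7√6/2) = 1/√6 ≈ 0.408248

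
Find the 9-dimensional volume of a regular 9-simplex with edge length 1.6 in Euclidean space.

V = (1.6^9 / 9!) · √((9+1) / 2^9) ≈ 2.64656e-05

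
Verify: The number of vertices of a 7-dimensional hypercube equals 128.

True. The 7-cube has 2^7 = 128 vertices.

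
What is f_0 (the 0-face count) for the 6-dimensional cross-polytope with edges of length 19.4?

f_0(6-orthoplex) = 2^1 · (6 choose 1) = 12.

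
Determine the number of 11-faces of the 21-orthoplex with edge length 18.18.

An n-cross-polytope has 2^(k+1)·C(n,k+1) k-faces. Here 2^12·C(21,12) = 4096·293930 = 1203937280.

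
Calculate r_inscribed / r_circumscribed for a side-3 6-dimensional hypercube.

Ratio = (s/2)/(s√6/2) = 6^(-1/2) ≈ 0.408248.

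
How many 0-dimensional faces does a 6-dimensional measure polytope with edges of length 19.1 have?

Number of 0-faces = C(6,0) · 2^(6-0) = 1 · 64 = 64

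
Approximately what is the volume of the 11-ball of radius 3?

V_11(3) = π^(11/2) · (3)^11 / Γ(11/2 + 1) = 419904·π^5/385 ≈ 333763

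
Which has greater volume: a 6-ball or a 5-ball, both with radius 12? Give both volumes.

V_6(12) ≈ 1.54307e+07. V_5(12) ≈ 1.3098e+06. The 6-ball is larger.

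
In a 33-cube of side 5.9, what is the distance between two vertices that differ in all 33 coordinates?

The space diagonal of an n-cube of side s is s√n. Here 5.9·√33 ≈ 33.8929.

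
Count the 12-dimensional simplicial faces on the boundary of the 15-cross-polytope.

Number of 12-faces = 2^(12+1) · C(15,12+1) = 8192 · 105 = 860160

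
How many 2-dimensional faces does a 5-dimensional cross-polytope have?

Each 2-face is the convex hull of 3 vertices, one chosen as ±e_i from each of 3 distinct axes: 2^3·C(5,3) = 80.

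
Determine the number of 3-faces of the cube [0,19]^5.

An n-cube has C(n,k)·2^(n-k) k-faces. Here C(5,3)·2^2 = 10·4 = 40.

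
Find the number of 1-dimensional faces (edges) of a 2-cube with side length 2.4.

An n-cube has n·2^(n-1) edges. With n = 2: 2·2 = 4.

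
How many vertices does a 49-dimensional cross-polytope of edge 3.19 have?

The 49-dimensional cross-polytope has 2n = 2·49 = 98 vertices.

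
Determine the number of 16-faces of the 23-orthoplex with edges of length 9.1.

Each 16-face is the convex hull of 17 vertices, one chosen as ±e_i from each of 17 distinct axes: 2^17·C(23,17) = 13231325184.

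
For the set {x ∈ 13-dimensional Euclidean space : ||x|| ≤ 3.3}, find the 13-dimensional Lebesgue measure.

The n-ball volume is π^(n/2)·r^n/Γ(n/2+1). With n=13, r=3.3: V ≈ 5.01213e+06.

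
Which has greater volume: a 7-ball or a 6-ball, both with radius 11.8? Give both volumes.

V_7(11.8) ≈ 1.50506e+08. V_6(11.8) ≈ 1.39505e+07. The 7-ball is larger.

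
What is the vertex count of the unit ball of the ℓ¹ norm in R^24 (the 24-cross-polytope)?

The vertices are ±e_1, ..., ±e_24, so there are 2·24 = 48.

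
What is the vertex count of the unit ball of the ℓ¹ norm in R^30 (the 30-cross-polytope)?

Number of vertices = 2n = 60.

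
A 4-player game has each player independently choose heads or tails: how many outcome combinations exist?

An n-cube has 2^n vertices; for n = 4 that is 2^4 = 16.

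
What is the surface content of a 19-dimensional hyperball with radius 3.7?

S = n·V_n(r)/r = 19·V_19(3.7)/3.7 (volume-to-surface relation), giving 1.49614e+10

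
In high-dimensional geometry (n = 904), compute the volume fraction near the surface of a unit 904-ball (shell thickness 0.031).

1 - (1-0.031)^904 ≈ 1 - 4.332e-13 ≈ (100 - 4.33e-11)%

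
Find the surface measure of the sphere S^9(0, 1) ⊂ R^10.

The surface area of an n-ball is 2π^(n/2) r^(n-1) / Γ(n/2). For n=10, r=1: π^5/12 ≈ 25.5016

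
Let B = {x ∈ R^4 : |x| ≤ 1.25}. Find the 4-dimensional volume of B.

The n-ball volume is π^(n/2)·r^n/Γ(n/2+1). With n=4, r=1.25: V ≈ 12.0479.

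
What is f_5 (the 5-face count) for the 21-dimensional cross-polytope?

f_5(21-orthoplex) = 2^6 · (21 choose 6) = 3472896.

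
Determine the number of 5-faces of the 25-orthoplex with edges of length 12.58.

An n-cross-polytope has 2^(k+1)·C(n,k+1) k-faces. Here 2^6·C(25,6) = 64·177100 = 11334400.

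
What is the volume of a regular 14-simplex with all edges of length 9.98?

Volume = 9.98^14 · √(15/2^14) / 14! ≈ 33.7485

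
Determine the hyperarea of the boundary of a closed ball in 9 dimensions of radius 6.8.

S_9(6.8) = 2·π^(9/2)·(6.8)^8 / Γ(9/2) ≈ 1.35716e+08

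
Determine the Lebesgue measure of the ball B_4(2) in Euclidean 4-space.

Volume = π^{4/2}·(2)^4/Γ(3) = 8·π^2 ≈ 78.9568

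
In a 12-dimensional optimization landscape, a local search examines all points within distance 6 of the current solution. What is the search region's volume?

Volume = π^{12/2}·(6)^12/Γ(7) = 15116544·π^6/5 ≈ 2.90658e+09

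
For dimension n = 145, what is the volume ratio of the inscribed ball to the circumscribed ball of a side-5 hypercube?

V_in / V_out = (r_in/r_out)^145 = (1/√145)^145 = 145^(-145/2) ≈ 1.99903e-157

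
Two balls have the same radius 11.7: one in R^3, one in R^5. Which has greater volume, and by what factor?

V_3(11.7) ≈ 6708.82, V_5(11.7) ≈ 1.15406e+06. The 5-ball is larger by a factor of 172.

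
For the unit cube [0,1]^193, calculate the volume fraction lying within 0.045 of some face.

The inner cube has side 1-2·0.045 = 0.91 and volume (0.91)^193 ≈ 1.244e-08, so the shell holds 0.9999999876 of the volume.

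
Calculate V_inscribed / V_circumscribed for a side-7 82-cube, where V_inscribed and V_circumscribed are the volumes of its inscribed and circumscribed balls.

The radii are 7/2 and 7√82/2, so the volume ratio is (1/√82)^82 = 82^{-82/2} ≈ 3.4169e-79.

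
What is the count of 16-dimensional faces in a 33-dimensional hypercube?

An n-cube has C(n,k)·2^(n-k) k-faces. Here C(33,16)·2^17 = 1166803110·131072 = 152935217233920.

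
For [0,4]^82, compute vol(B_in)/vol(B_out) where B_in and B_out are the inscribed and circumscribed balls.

The radii are 4/2 and 4√82/2, so the volume ratio is (1/√82)^82 = 82^{-82/2} ≈ 3.4169e-79.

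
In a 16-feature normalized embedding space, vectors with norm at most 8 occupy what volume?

V = 2199023255552·π^8/315 ≈ 6.62397e+13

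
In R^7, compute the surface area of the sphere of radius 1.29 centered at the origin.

S = n·V_n(r)/r = 7·V_7(1.29)/1.29 (volume-to-surface relation), giving 152.411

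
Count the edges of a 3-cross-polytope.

Number of 1-faces = 2^(1+1) · C(3,1+1) = 4 · 3 = 12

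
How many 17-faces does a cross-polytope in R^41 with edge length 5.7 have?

Each 17-face is the convex hull of 18 vertices, one chosen as ±e_i from each of 18 distinct axes: 2^18·C(41,18) = 52982616057446400.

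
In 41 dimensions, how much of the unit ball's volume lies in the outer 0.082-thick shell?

1 - (1-0.082)^41 ≈ 0.970039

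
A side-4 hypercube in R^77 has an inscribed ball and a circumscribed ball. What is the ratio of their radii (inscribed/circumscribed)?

Ratio = (s/2)/(s√77/2) = 77^(-1/2) ≈ 0.113961.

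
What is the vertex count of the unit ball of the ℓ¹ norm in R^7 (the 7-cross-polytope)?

An n-cross-polytope has 2n vertices; here n = 7, giving 14.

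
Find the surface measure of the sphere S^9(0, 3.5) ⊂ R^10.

S = n·V_n(r)/r = 10·V_10(3.5)/3.5 (volume-to-surface relation), giving 40353607·π^5/6144 ≈ 2.00993e+06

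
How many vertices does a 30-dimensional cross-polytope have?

An n-cross-polytope has 2n vertices; here n = 30, giving 60.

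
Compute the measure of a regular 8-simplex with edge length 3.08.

For a regular n-simplex with edge a, V = (a^n / n!)·√((n+1)/2^n). With a=3.08, n=8: V ≈ 0.0376605.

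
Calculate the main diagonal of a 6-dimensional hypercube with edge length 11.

Diagonal = √6 · 11 ≈ 26.9444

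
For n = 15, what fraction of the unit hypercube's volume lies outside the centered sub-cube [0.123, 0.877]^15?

Shell fraction = 1 - (1-0.246)^15 ≈ 0.985527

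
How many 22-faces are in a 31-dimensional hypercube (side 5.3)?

Number of 22-faces = C(31,22) · 2^(31-22) = 20160075 · 512 = 10321958400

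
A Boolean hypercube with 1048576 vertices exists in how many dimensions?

n = log_2(1048576) = 20.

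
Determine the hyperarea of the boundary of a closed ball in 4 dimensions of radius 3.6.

|∂B_4(3.6)| ≈ 920.953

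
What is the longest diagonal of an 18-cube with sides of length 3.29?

The space diagonal of an n-cube of side s is s√n. Here 3.29·√18 ≈ 13.9583.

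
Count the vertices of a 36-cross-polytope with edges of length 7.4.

The vertices are ±e_1, ..., ±e_36, so there are 2·36 = 72.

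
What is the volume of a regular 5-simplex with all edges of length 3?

Volume = 3^5 · √(6/2^5) / 5! ≈ 0.876851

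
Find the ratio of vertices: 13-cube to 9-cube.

The 13-cube has 2^13 = 8192 vertices. The 9-cube has 2^9 = 512 vertices. Ratio: 8192/512 = 16.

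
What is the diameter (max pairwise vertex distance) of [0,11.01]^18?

||(11.01,11.01,...,11.01)|| = √(18)·11.01 ≈ 46.7115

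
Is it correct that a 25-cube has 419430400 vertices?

False. The 25-cube has 2^25 = 33554432 vertices.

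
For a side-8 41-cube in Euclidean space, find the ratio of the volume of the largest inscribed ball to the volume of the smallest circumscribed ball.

Volume scales as r^n, and r_in/r_out = 1/√41, giving (1/√41)^41 ≈ 8.66824e-34.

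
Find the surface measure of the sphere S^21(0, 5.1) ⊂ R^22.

S = n·V_n(r)/r = 22·V_22(5.1)/5.1 (volume-to-surface relation), giving 1.1719e+14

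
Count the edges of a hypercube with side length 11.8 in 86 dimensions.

The 86-cube has n·2^(n-1) = 86·2^85 = 86·38685626227668133590597632 = 3326963855579459488791396352 edges.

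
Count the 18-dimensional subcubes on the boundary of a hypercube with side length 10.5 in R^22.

Number of 18-faces = C(22,18) · 2^(22-18) = 7315 · 16 = 117040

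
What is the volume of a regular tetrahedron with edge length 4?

Volume = (√2/12) · 4³ = 7.54247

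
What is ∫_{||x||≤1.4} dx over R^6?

V_6(1.4) = π^(6/2) · (1.4)^6 / Γ(6/2 + 1) ≈ 38.9105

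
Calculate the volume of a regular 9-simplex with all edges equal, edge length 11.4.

For a regular n-simplex with edge a, V = (a^n / n!)·√((n+1)/2^n). With a=11.4, n=9: V ≈ 1252.41.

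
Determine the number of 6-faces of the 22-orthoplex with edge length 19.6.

An n-cross-polytope has 2^(k+1)·C(n,k+1) k-faces. Here 2^7·C(22,7) = 128·170544 = 21829632.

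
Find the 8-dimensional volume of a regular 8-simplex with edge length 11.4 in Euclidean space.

Volume = 11.4^8 · √(9/2^8) / 8! ≈ 1326.54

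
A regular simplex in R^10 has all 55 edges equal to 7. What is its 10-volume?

V = (7^10 / 10!) · √((10+1) / 2^10) ≈ 8.06796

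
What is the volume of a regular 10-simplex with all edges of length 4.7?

V = (4.7^10 / 10!) · √((10+1) / 2^10) ≈ 0.150232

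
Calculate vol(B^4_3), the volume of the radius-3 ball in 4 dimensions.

V = 81·π^2/2 ≈ 399.719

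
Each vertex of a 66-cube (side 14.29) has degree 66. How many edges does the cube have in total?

Number of 1-faces = C(66,1)·2^(66-1) = 66·36893488147419103232 = 2434970217729660813312.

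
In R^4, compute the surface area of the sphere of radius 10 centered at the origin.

S = n·V_n(r)/r = 4·V_4(10)/10 (volume-to-surface relation), giving 2000·π^2 ≈ 19739.2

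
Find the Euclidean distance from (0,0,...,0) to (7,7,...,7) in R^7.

||(7,7,...,7)|| = √(7)·7 ≈ 18.5203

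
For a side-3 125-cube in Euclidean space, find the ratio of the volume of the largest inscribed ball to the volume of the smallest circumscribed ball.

V_in/V_out = n^(-n/2) = 125^(-125/2) ≈ 8.77252e-132.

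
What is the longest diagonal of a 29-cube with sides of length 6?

d = √(6² + 6² + ... + 6²) [29 terms] = √(29·6²) = 6√29 ≈ 32.311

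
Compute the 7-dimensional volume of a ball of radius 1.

V = 16·π^3/105 ≈ 4.72477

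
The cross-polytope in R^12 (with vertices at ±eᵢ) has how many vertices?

The 12-dimensional cross-polytope has 2n = 2·12 = 24 vertices.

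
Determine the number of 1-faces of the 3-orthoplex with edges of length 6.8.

Number of 1-faces = 2^(1+1) · C(3,1+1) = 4 · 3 = 12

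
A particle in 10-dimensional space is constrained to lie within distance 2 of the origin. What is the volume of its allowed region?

V = 128·π^5/15 ≈ 2611.37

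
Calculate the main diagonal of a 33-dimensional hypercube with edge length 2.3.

The space diagonal of an n-cube of side s is s√n. Here 2.3·√33 ≈ 13.2125.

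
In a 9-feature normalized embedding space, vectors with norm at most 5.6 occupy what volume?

Volume = π^{9/2}·(5.6)^9/Γ(11/2) ≈ 1.78653e+07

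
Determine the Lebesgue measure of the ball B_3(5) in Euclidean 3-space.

V_3(5) = π^(3/2) · (5)^3 / Γ(3/2 + 1) = 500·π/3 ≈ 523.599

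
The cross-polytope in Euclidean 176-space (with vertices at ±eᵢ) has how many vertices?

The 176-dimensional cross-polytope has 2n = 2·176 = 352 vertices.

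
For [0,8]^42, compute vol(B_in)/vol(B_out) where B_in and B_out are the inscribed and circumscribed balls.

The radii are 8/2 and 8√42/2, so the volume ratio is (1/√42)^42 = 42^{-42/2} ≈ 8.1614e-35.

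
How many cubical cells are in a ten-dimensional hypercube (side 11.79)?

An n-cube has C(n,k)·2^(n-k) k-faces. Here C(10,3)·2^7 = 120·128 = 15360.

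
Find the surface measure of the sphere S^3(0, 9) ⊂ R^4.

The surface area of an n-ball is 2π^(n/2) r^(n-1) / Γ(n/2). For n=4, r=9: 1458·π^2 ≈ 14389.9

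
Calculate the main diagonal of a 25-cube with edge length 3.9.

d = √(3.9² + 3.9² + ... + 3.9²) [25 terms] = √(25·3.9²) = 3.9√25 = 19.5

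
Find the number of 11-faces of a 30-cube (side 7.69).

Choose 11 of 30 axes to span the face (C(30,11) = 54627300 ways), then fix each of the remaining 19 coordinates at one of its two extreme values (2^19 = 524288 ways): 54627300·524288 = 28640437862400.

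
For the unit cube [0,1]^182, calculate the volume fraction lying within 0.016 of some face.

Shell fraction = 1 - (1-0.032)^182 ≈ 0.997313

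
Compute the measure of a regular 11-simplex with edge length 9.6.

For a regular n-simplex with edge a, V = (a^n / n!)·√((n+1)/2^n). With a=9.6, n=11: V ≈ 122.392.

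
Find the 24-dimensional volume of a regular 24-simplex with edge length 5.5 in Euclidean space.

V = (5.5^24 / 24!) · √((24+1) / 2^24) ≈ 1.15507e-09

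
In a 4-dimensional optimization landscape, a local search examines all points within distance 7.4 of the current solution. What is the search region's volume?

V_4(7.4) = π^(4/2) · (7.4)^4 / Γ(4/2 + 1) ≈ 14797.8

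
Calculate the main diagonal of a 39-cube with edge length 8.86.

The space diagonal of an n-cube of side s is s√n. Here 8.86·√39 ≈ 55.3307.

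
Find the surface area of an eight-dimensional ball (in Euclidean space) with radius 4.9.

The surface area of an n-ball is 2π^(n/2) r^(n-1) / Γ(n/2). For n=8, r=4.9: 2.20217e+06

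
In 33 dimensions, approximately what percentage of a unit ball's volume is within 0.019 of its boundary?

1 - (1-0.019)^33 ≈ 0.469021 ≈ 46.90%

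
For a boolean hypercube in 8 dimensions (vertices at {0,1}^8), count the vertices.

Number of vertices = 2^8 = 256.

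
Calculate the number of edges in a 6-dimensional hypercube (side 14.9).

Each of the 2^6 = 64 vertices has degree 6; total edges = 6·2^6/2 = 192.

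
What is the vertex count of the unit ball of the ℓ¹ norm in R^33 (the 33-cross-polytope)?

The 33-dimensional cross-polytope has 2n = 2·33 = 66 vertices.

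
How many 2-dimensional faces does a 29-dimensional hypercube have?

Number of 2-faces = C(29,2) · 2^(29-2) = 406 · 134217728 = 54492397568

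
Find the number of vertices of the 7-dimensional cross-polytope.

Number of vertices = 2n = 14.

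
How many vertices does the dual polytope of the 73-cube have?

The vertices are ±e_1, ..., ±e_73, so there are 2·73 = 146.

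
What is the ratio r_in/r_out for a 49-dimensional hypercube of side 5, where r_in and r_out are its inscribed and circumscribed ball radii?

For an n-cube of any side s, the inradius is s/2 and the circumradius is s√n/2, so the ratio is 1/√49 ≈ 0.142857.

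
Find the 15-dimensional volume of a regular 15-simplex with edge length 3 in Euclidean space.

V_15 = √(16) · 3^15 / (15! · 2^(15/2)) ≈ 2.42468e-07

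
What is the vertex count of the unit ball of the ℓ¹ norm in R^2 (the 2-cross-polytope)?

An n-cross-polytope has 2n vertices; here n = 2, giving 4.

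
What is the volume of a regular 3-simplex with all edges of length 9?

Volume = (√2/12) · 9³ = 85.9135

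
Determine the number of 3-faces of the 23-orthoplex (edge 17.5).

An n-cross-polytope has 2^(k+1)·C(n,k+1) k-faces. Here 2^4·C(23,4) = 16·8855 = 141680.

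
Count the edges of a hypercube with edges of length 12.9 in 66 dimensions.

An n-cube has n·2^(n-1) edges. With n = 66: 66·36893488147419103232 = 2434970217729660813312.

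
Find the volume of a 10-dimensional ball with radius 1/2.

The n-ball volume is π^(n/2)·r^n/Γ(n/2+1). With n=10, r=1/2: V = π^5/122880 ≈ 0.00249039.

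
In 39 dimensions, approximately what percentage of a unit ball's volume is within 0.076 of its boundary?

1 - (1-0.076)^39 ≈ 0.954164 ≈ 95.42%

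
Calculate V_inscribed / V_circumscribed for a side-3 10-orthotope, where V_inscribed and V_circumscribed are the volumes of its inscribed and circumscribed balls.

V_in/V_out = n^(-n/2) = 10^(-10/2) ≈ 1e-05.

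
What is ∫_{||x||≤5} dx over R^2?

V_2(5) = π^(2/2) · (5)^2 / Γ(2/2 + 1) = 25·π ≈ 78.5398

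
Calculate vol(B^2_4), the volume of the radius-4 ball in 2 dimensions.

V = 16·π ≈ 50.2655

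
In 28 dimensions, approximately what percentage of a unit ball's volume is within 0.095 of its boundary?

1 - (1-0.095)^28 ≈ 0.938883 ≈ 93.89%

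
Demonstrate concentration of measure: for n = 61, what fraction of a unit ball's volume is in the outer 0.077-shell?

1 - (1-0.077)^61 ≈ 0.992461 ≈ 99.25%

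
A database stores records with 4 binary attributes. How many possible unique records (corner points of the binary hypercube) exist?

Number of vertices = 2^4 = 16.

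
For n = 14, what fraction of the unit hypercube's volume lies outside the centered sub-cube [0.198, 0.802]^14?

Shell fraction = 1 - (1-0.396)^14 ≈ 0.99914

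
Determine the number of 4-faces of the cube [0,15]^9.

Number of 4-faces = C(9,4) · 2^(9-4) = 126 · 32 = 4032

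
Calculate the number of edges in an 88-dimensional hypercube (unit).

Number of 1-faces = C(88,1)·2^(88-1) = 88·154742504910672534362390528 = 13617340432139183023890366464.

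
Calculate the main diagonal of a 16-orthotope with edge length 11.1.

The space diagonal of an n-cube of side s is s√n. Here 11.1·√16 = 44.4.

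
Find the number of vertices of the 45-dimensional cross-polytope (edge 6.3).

Number of vertices = 2n = 90.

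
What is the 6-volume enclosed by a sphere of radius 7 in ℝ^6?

Volume = π^{6/2}·(7)^6/Γ(4) = 117649·π^3/6 ≈ 607976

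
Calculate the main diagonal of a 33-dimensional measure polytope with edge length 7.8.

The space diagonal of an n-cube of side s is s√n. Here 7.8·√33 ≈ 44.8076.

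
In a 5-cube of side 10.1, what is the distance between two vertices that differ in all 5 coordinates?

||(10.1,10.1,...,10.1)|| = √(5)·10.1 ≈ 22.5843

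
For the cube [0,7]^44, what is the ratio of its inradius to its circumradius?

For an n-cube of any side s, the inradius is s/2 and the circumradius is s√n/2, so the ratio is 1/√44 ≈ 0.150756.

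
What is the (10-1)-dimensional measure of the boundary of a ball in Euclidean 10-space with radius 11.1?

|∂B_10(11.1)| ≈ 6.52341e+10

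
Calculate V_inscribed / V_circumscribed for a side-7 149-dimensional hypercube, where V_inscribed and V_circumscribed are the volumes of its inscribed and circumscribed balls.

V_in/V_out = n^(-n/2) = 149^(-149/2) ≈ 1.25205e-162.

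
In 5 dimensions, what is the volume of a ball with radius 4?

Volume = π^{5/2}·(4)^5/Γ(7/2) = 8192·π^2/15 ≈ 5390.12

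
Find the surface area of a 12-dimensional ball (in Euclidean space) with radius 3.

S = n·V_n(r)/r = 12·V_12(3)/3 (volume-to-surface relation), giving 59049·π^6/20 ≈ 2.83845e+06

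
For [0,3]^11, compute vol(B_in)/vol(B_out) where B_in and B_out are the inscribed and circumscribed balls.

The radii are 3/2 and 3√11/2, so the volume ratio is (1/√11)^11 = 11^{-11/2} ≈ 1.87215e-06.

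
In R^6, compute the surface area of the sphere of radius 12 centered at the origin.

S = n·V_n(r)/r = 6·V_6(12)/12 (volume-to-surface relation), giving 248832·π^3 ≈ 7.71535e+06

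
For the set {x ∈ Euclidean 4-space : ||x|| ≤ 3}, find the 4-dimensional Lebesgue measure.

V_4(3) = π^(4/2) · (3)^4 / Γ(4/2 + 1) = 81·π^2/2 ≈ 399.719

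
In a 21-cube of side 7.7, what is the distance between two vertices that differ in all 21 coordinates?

d = √(7.7² + 7.7² + ... + 7.7²) [21 terms] = √(21·7.7²) = 7.7√21 ≈ 35.2858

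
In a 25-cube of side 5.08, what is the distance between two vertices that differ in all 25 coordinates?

Diagonal = √25 · 5.08 = 25.4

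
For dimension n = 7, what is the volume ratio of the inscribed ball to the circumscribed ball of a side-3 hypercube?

Volume scales as r^n, and r_in/r_out = 1/√7, giving (1/√7)^7 ≈ 0.00110194.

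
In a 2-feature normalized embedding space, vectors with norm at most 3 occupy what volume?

Volume = π^{2/2}·(3)^2/Γ(2) = 9·π ≈ 28.2743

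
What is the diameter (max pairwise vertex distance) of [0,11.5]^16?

The space diagonal of an n-cube of side s is s√n. Here 11.5·√16 = 46.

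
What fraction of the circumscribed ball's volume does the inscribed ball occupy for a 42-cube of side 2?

V_in / V_out = (r_in/r_out)^42 = (1/√42)^42 = 42^(-42/2) ≈ 8.1614e-35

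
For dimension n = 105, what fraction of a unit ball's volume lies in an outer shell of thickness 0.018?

1 - (1-0.018)^105 ≈ 0.851507 ≈ 85.15%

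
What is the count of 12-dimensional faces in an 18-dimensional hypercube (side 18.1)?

Choose 12 of 18 axes to span the face (C(18,12) = 18564 ways), then fix each of the remaining 6 coordinates at one of its two extreme values (2^6 = 64 ways): 18564·64 = 1188096.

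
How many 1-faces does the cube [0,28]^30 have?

The 30-cube has n·2^(n-1) = 30·2^29 = 30·536870912 = 16106127360 edges.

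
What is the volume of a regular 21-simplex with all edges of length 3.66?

Volume = 3.66^21 · √(22/2^21) / 21! ≈ 4.31673e-11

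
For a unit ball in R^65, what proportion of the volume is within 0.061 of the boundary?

Shell fraction = 1 - (1-0.061)^65 ≈ 0.983279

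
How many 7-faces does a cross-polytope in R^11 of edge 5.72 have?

Number of 7-faces = 2^(7+1) · C(11,7+1) = 256 · 165 = 42240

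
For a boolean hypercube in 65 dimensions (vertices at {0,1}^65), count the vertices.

Each vertex is a binary string of length 65, so there are 2^65 = 36893488147419103232.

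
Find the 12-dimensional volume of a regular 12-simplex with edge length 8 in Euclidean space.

V = (8^12 / 12!) · √((12+1) / 2^12) ≈ 8.08229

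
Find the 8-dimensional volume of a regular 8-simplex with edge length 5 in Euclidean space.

Volume = 5^8 · √(9/2^8) / 8! ≈ 1.81652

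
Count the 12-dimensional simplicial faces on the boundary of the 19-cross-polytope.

Number of 12-faces = 2^(12+1) · C(19,12+1) = 8192 · 27132 = 222265344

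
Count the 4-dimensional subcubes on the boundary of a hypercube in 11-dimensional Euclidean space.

Choose 4 of 11 axes to span the face (C(11,4) = 330 ways), then fix each of the remaining 7 coordinates at one of its two extreme values (2^7 = 128 ways): 330·128 = 42240.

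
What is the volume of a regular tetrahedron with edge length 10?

Volume = (√2/12) · 10³ = 117.851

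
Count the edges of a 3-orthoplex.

Each 1-face is the convex hull of 2 vertices, one chosen as ±e_i from each of 2 distinct axes: 2^2·C(3,2) = 12.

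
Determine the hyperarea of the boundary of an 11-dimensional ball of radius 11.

|∂B_11(11)| = 1659995174464·π^5/945 ≈ 5.37557e+11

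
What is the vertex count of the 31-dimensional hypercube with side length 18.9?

Number of vertices = 2^31 = 2147483648.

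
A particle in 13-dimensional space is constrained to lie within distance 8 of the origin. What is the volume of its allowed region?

V_13(8) = π^(13/2) · (8)^13 / Γ(13/2 + 1) = 70368744177664·π^6/135135 ≈ 5.00623e+11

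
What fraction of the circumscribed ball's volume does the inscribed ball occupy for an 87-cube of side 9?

The radii are 9/2 and 9√87/2, so the volume ratio is (1/√87)^87 = 87^{-87/2} ≈ 4.27477e-85.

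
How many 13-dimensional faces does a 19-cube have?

An n-cube has C(n,k)·2^(n-k) k-faces. Here C(19,13)·2^6 = 27132·64 = 1736448.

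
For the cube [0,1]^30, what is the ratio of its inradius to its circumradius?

r_in / r_out = (1/2) / (1√30/2) = 1/√30 ≈ 0.182574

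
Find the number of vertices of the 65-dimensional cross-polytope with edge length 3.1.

An n-cross-polytope has 2n vertices; here n = 65, giving 130.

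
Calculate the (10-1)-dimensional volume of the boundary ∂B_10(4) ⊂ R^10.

S_10(4) = 2·π^(10/2)·(4)^9 / Γ(10/2) = 65536·π^5/3 ≈ 6.6851e+06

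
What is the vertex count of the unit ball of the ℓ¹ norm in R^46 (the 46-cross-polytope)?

The 46-dimensional cross-polytope has 2n = 2·46 = 92 vertices.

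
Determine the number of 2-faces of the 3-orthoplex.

Number of 2-faces = 2^(2+1) · C(3,2+1) = 8 · 1 = 8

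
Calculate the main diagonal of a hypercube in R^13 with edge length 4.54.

The space diagonal of an n-cube of side s is s√n. Here 4.54·√13 ≈ 16.3692.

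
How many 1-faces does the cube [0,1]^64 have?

Each of the 2^64 = 18446744073709551616 vertices has degree 64; total edges = 64·2^64/2 = 590295810358705651712.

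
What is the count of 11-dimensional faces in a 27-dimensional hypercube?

f_11(27-cube) = (27 choose 11) · 2^16 = 854451486720.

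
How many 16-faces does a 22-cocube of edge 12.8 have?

f_16(22-orthoplex) = 2^17 · (22 choose 17) = 3451650048.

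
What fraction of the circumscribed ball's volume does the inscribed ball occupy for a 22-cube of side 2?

The radii are 2/2 and 2√22/2, so the volume ratio is (1/√22)^22 = 22^{-22/2} ≈ 1.7114e-15.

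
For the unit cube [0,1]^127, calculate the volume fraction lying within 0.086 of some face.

1 - (1 - 2·0.086)^127 = 1 - 0.828^127 ≈ 1 - 3.889e-11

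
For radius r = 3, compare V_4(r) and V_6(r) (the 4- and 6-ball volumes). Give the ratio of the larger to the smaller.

V_4(3) ≈ 399.719, V_6(3) ≈ 3767.26. The 6-ball is larger by a factor of 9.425.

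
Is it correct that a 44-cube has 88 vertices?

False. The 44-cube has 2^44 = 17592186044416 vertices.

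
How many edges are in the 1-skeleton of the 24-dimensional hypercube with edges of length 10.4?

Each of the 2^24 = 16777216 vertices has degree 24; total edges = 24·2^24/2 = 201326592.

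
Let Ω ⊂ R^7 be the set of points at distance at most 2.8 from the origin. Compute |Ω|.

Volume = π^{7/2}·(2.8)^7/Γ(9/2) ≈ 6375.09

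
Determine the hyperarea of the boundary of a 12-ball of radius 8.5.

S = n·V_n(r)/r = 12·V_12(8.5)/8.5 (volume-to-surface relation), giving 34271896307633·π^6/122880 ≈ 2.68137e+11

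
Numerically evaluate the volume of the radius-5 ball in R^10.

Volume = π^{10/2}·(5)^10/Γ(6) = 1953125·π^5/24 ≈ 2.49039e+07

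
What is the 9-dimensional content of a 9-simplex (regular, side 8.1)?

V = (8.1^9 / 9!) · √((9+1) / 2^9) ≈ 57.8052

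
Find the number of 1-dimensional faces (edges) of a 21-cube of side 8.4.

An n-cube has n·2^(n-1) edges. With n = 21: 21·1048576 = 22020096.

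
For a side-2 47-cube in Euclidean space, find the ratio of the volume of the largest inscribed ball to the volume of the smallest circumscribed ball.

Volume scales as r^n, and r_in/r_out = 1/√47, giving (1/√47)^47 ≈ 5.07809e-40.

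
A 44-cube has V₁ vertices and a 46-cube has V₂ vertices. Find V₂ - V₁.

V₁ = 2^44 = 17592186044416. V₂ = 2^46 = 70368744177664. V₂ - V₁ = 52776558133248.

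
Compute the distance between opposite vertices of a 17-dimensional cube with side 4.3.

||(4.3,4.3,...,4.3)|| = √(17)·4.3 ≈ 17.7294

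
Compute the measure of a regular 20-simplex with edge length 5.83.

V_20 = √(21) · 5.83^20 / (20! · 2^(20/2)) ≈ 3.78492e-06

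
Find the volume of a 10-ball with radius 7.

V = 282475249·π^5/120 ≈ 7.20358e+08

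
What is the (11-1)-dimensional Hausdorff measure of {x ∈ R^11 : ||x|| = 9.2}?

S = n·V_n(r)/r = 11·V_11(9.2)/9.2 (volume-to-surface relation), giving 9.00276e+10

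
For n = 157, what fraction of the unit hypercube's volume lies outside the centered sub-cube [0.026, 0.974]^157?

1 - (1 - 2·0.026)^157 = 1 - 0.948^157 ≈ 0.999771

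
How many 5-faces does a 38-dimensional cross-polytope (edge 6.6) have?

f_5(38-orthoplex) = 2^6 · (38 choose 6) = 176683584.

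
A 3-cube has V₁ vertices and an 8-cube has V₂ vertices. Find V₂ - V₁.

V₁ = 2^3 = 8. V₂ = 2^8 = 256. V₂ - V₁ = 248.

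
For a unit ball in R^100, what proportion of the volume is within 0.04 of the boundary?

1 - (1-0.04)^100 ≈ 0.98313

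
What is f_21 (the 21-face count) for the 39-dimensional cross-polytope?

An n-cross-polytope has 2^(k+1)·C(n,k+1) k-faces. Here 2^22·C(39,22) = 4194304·51021117810 = 213998078514954240.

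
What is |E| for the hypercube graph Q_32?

The 32-cube has n·2^(n-1) = 32·2^31 = 32·2147483648 = 68719476736 edges.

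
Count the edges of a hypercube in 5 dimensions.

Each of the 2^5 = 32 vertices has degree 5; total edges = 5·2^5/2 = 80.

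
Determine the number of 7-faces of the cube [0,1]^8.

f_7(8-cube) = (8 choose 7) · 2^1 = 16.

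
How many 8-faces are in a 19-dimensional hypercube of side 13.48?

Number of 8-faces = C(19,8) · 2^(19-8) = 75582 · 2048 = 154791936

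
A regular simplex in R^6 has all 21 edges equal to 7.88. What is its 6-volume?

Volume = 7.88^6 · √(7/2^6) / 6! ≈ 109.972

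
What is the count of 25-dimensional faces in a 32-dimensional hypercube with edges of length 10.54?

f_25(32-cube) = (32 choose 25) · 2^7 = 430829568.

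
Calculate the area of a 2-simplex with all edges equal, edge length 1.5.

Area = (√3/4) · 1.5² = 0.974279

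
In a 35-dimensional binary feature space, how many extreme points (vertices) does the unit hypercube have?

The 35-cube has 2^35 = 34359738368 vertices.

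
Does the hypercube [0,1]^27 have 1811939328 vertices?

False. The 27-cube has 2^27 = 134217728 vertices.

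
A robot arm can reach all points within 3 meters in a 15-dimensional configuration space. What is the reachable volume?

The n-ball volume is π^(n/2)·r^n/Γ(n/2+1). With n=15, r=3: V = 45349632·π^7/25025 ≈ 5.47329e+06.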